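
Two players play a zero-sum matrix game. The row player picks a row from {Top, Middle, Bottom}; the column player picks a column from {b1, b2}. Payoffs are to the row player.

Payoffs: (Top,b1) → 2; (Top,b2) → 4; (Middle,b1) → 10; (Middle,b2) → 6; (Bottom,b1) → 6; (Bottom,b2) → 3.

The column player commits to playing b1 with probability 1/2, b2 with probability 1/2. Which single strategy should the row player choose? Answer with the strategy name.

Middle

Expected payoff of Top: (1/2)·2 + (1/2)·4 = 3.
Expected payoff of Middle: (1/2)·10 + (1/2)·6 = 8.
Expected payoff of Bottom: (1/2)·6 + (1/2)·3 = 9/2.
The largest is 8, so the row player's best response is Middle.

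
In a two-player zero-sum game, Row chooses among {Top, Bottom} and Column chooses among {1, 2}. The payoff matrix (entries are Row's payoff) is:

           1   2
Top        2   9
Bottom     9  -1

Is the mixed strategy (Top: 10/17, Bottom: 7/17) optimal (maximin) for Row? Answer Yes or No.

Yes

Against 1 this mix gives (10/17)·2 + (7/17)·9 = 83/17.
Against 2 this mix gives (10/17)·9 + (7/17)·(-1) = 83/17.
All of Column's active replies (1, 2) yield 83/17, and no column does worse for Row. The mix makes Column indifferent and guarantees 83/17, so it is optimal.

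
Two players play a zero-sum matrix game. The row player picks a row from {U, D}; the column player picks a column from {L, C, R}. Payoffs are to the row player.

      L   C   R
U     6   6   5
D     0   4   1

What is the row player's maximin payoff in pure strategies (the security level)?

5

Row minima: U → 5, D → 0.
The best of these is 5.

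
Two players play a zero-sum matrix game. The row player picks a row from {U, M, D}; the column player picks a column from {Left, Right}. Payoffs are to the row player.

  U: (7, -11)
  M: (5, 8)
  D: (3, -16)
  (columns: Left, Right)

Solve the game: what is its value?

37/7

Row minima: U → -11, M → 5, D → -16; maximin = 5.
Column maxima: Left → 7, Right → 8; minimax = 7.
5 ≠ 7, so there is no saddle point; optimal play is mixed.
D is strictly dominated by U, so the row player never plays it.
On the remaining 2×2 (U, M vs Left, Right):
Let the row player play U with probability p. Expected payoff against Left: 7p + 5(1−p) = 2p + 5; against Right: (-11)p + 8(1−p) = −19p + 8.
Setting these equal: 2p + 5 = −19p + 8 ⇒ 21p = 3 ⇒ p = 1/7, and the value is (2)·(1/7) + 5 = 37/7.
For the column player: with q = P(Left), equating U's and M's payoffs gives 18q − 11 = −3q + 8 ⇒ q = 19/21.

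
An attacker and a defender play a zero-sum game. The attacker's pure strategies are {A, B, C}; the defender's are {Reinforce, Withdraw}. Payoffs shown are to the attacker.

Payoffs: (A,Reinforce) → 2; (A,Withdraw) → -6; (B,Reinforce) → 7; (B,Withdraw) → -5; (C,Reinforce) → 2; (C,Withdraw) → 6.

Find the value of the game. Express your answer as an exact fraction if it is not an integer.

13/4

Row minima: A → -6, B → -5, C → 2; maximin = 2.
Column maxima: Reinforce → 7, Withdraw → 6; minimax = 6.
2 ≠ 6, so there is no saddle point; optimal play is mixed.
A is strictly dominated by B, so the attacker never plays it.
On the remaining 2×2 (B, C vs Reinforce, Withdraw):
Let the attacker play B with probability p. Expected payoff against Reinforce: 7p + 2(1−p) = 5p + 2; against Withdraw: (-5)p + 6(1−p) = −11p + 6.
Setting these equal: 5p + 2 = −11p + 6 ⇒ 16p = 4 ⇒ p = 1/4, and the value is (5)·(1/4) + 2 = 13/4.
For the defender: with q = P(Reinforce), equating B's and C's payoffs gives 12q − 5 = −4q + 6 ⇒ q = 11/16.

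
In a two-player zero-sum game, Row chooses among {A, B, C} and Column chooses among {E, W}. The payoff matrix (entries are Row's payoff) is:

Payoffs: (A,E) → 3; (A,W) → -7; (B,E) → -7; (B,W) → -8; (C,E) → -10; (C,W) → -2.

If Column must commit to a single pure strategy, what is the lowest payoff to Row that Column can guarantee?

Column maxima: E → 3, W → -2.
The smallest of these is -2.

-2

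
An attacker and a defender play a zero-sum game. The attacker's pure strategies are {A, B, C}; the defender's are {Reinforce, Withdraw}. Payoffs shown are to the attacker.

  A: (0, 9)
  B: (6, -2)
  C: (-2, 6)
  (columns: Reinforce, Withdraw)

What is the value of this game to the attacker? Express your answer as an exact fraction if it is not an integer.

Row minima: A → 0, B → -2, C → -2; maximin = 0.
Column maxima: Reinforce → 6, Withdraw → 9; minimax = 6.
0 ≠ 6, so there is no saddle point; optimal play is mixed.
C is strictly dominated by A, so the attacker never plays it.
On the remaining 2×2 (A, B vs Reinforce, Withdraw):
Let the attacker play A with probability p. Expected payoff against Reinforce: 0p + 6(1−p) = −6p + 6; against Withdraw: 9p + (-2)(1−p) = 11p − 2.
Setting these equal: −6p + 6 = 11p − 2 ⇒ −17p = -8 ⇒ p = 8/17, and the value is (-6)·(8/17) + 6 = 54/17.
For the defender: with q = P(Reinforce), equating A's and B's payoffs gives −9q + 9 = 8q − 2 ⇒ q = 11/17.

54/17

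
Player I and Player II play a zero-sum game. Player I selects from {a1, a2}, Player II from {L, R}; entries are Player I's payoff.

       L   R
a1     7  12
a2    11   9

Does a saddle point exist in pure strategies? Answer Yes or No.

Row minima: a1 → 7, a2 → 9; maximin = 9.
Column maxima: L → 11, R → 12; minimax = 11.
9 ≠ 11, so no pure-strategy equilibrium exists.

No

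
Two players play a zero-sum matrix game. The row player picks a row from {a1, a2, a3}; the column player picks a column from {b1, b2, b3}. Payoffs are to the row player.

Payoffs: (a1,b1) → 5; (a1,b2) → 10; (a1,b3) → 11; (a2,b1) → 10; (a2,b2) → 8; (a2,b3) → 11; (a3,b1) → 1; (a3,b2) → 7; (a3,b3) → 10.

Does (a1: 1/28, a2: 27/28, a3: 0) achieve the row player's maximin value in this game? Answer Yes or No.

No

Against b1 this mix gives (1/28)·5 + (27/28)·10 = 275/28.
Against b2 this mix gives (1/28)·10 + (27/28)·8 = 113/14.
Against b3 this mix gives (1/28)·11 + (27/28)·11 = 11.
The column player will play b2, holding the row player to 113/14. Shifting weight toward the row that does better against b2 would raise this floor (the equalizing mix achieves 60/7 against both b2 and b1), so the proposed strategy is not optimal.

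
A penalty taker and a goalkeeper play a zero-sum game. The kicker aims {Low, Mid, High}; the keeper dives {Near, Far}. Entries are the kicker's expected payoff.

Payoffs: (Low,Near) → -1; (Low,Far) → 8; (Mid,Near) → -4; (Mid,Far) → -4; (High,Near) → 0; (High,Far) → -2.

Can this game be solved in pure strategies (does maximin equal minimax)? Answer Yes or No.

No

Row minima: Low → -1, Mid → -4, High → -2; maximin = -1.
Column maxima: Near → 0, Far → 8; minimax = 0.
-1 ≠ 0, so no pure-strategy equilibrium exists.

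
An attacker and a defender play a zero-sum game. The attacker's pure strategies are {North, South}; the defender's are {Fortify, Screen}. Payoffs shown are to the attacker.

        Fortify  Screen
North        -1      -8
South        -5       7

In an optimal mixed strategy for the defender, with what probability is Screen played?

Row minima: North → -8, South → -5; maximin = -5.
Column maxima: Fortify → -1, Screen → 7; minimax = -1.
-5 ≠ -1, so there is no saddle point; optimal play is mixed.
Let the attacker play North with probability p. Expected payoff against Fortify: (-1)p + (-5)(1−p) = 4p − 5; against Screen: (-8)p + 7(1−p) = −15p + 7.
Setting these equal: 4p − 5 = −15p + 7 ⇒ 19p = 12 ⇒ p = 12/19, and the value is (4)·(12/19) − 5 = -47/19.
For the defender: with q = P(Fortify), equating North's and South's payoffs gives 7q − 8 = −12q + 7 ⇒ q = 15/19.

4/19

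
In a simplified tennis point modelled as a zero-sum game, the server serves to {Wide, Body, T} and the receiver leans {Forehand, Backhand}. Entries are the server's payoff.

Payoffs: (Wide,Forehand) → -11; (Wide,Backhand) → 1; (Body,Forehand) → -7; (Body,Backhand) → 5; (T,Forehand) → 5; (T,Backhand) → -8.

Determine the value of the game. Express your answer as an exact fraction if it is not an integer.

Row minima: Wide → -11, Body → -7, T → -8; maximin = -7.
Column maxima: Forehand → 5, Backhand → 5; minimax = 5.
-7 ≠ 5, so there is no saddle point; optimal play is mixed.
Wide is strictly dominated by Body, so the server never plays it.
On the remaining 2×2 (Body, T vs Forehand, Backhand):
Let the server play Body with probability p. Expected payoff against Forehand: (-7)p + 5(1−p) = −12p + 5; against Backhand: 5p + (-8)(1−p) = 13p − 8.
Setting these equal: −12p + 5 = 13p − 8 ⇒ −25p = -13 ⇒ p = 13/25, and the value is (-12)·(13/25) + 5 = -31/25.
For the receiver: with q = P(Forehand), equating Body's and T's payoffs gives −12q + 5 = 13q − 8 ⇒ q = 13/25.

-31/25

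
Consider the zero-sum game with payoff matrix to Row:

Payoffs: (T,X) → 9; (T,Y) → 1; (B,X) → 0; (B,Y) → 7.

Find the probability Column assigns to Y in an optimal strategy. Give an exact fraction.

3/5

Row minima: T → 1, B → 0; maximin = 1.
Column maxima: X → 9, Y → 7; minimax = 7.
1 ≠ 7, so there is no saddle point; optimal play is mixed.
Let Row play T with probability p. Expected payoff against X: 9p + 0(1−p) = 9p; against Y: 1p + 7(1−p) = −6p + 7.
Setting these equal: 9p = −6p + 7 ⇒ 15p = 7 ⇒ p = 7/15, and the value is (9)·(7/15) = 21/5.
For Column: with q = P(X), equating T's and B's payoffs gives 8q + 1 = −7q + 7 ⇒ q = 2/5.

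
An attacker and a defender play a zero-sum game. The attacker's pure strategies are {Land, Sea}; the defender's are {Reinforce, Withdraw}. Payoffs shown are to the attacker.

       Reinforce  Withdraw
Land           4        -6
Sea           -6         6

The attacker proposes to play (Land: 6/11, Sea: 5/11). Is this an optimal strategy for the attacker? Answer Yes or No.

Yes

Against Reinforce this mix gives (6/11)·4 + (5/11)·(-6) = -6/11.
Against Withdraw this mix gives (6/11)·(-6) + (5/11)·6 = -6/11.
All of the defender's active replies (Reinforce, Withdraw) yield -6/11, and no column does worse for the attacker. The mix makes the defender indifferent and guarantees -6/11, so it is optimal.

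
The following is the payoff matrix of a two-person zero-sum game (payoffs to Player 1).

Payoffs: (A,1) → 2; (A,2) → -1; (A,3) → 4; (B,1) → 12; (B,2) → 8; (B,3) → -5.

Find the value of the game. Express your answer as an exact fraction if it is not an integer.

Row minima: A → -1, B → -5; maximin = -1.
Column maxima: 1 → 12, 2 → 8, 3 → 4; minimax = 4.
-1 ≠ 4, so there is no saddle point; optimal play is mixed.
1 is strictly dominated by 2 (it gives Player 1 strictly more in every row), so Player 2 never plays it.
On the remaining 2×2 (A, B vs 2, 3):
Let Player 1 play A with probability p. Expected payoff against 2: (-1)p + 8(1−p) = −9p + 8; against 3: 4p + (-5)(1−p) = 9p − 5.
Setting these equal: −9p + 8 = 9p − 5 ⇒ −18p = -13 ⇒ p = 13/18, and the value is (-9)·(13/18) + 8 = 3/2.
For Player 2: with q = P(2), equating A's and B's payoffs gives −5q + 4 = 13q − 5 ⇒ q = 1/2.

3/2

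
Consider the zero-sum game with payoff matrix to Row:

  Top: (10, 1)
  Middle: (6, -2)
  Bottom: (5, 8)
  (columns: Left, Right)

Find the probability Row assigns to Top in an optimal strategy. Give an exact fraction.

Row minima: Top → 1, Middle → -2, Bottom → 5; maximin = 5.
Column maxima: Left → 10, Right → 8; minimax = 8.
5 ≠ 8, so there is no saddle point; optimal play is mixed.
Middle is strictly dominated by Top, so Row never plays it.
On the remaining 2×2 (Top, Bottom vs Left, Right):
Let Row play Top with probability p. Expected payoff against Left: 10p + 5(1−p) = 5p + 5; against Right: 1p + 8(1−p) = −7p + 8.
Setting these equal: 5p + 5 = −7p + 8 ⇒ 12p = 3 ⇒ p = 1/4, and the value is (5)·(1/4) + 5 = 25/4.
For Column: with q = P(Left), equating Top's and Bottom's payoffs gives 9q + 1 = −3q + 8 ⇒ q = 7/12.

1/4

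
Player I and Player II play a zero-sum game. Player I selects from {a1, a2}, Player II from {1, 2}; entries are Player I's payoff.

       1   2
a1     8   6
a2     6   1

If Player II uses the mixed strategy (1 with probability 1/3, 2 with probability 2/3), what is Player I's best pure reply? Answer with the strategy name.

Expected payoff of a1: (1/3)·8 + (2/3)·6 = 20/3.
Expected payoff of a2: (1/3)·6 + (2/3)·1 = 8/3.
The largest is 20/3, so Player I's best response is a1.

a1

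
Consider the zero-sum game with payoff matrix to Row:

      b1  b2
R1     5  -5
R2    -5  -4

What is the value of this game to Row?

Row minima: R1 → -5, R2 → -5; maximin = -5.
Column maxima: b1 → 5, b2 → -4; minimax = -4.
-5 ≠ -4, so there is no saddle point; optimal play is mixed.
Let Row play R1 with probability p. Expected payoff against b1: 5p + (-5)(1−p) = 10p − 5; against b2: (-5)p + (-4)(1−p) = −p − 4.
Setting these equal: 10p − 5 = −p − 4 ⇒ 11p = 1 ⇒ p = 1/11, and the value is (10)·(1/11) − 5 = -45/11.
For Column: with q = P(b1), equating R1's and R2's payoffs gives 10q − 5 = −q − 4 ⇒ q = 1/11.

-45/11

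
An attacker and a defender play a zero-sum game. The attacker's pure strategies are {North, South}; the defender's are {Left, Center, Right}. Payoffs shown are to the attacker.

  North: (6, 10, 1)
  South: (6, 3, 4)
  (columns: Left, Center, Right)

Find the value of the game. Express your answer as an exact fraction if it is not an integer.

37/10

Row minima: North → 1, South → 3; maximin = 3.
Column maxima: Left → 6, Center → 10, Right → 4; minimax = 4.
3 ≠ 4, so there is no saddle point; optimal play is mixed.
Left is strictly dominated by Right (it gives the attacker strictly more in every row), so the defender never plays it.
On the remaining 2×2 (North, South vs Center, Right):
Let the attacker play North with probability p. Expected payoff against Center: 10p + 3(1−p) = 7p + 3; against Right: 1p + 4(1−p) = −3p + 4.
Setting these equal: 7p + 3 = −3p + 4 ⇒ 10p = 1 ⇒ p = 1/10, and the value is (7)·(1/10) + 3 = 37/10.
For the defender: with q = P(Center), equating North's and South's payoffs gives 9q + 1 = −q + 4 ⇒ q = 3/10.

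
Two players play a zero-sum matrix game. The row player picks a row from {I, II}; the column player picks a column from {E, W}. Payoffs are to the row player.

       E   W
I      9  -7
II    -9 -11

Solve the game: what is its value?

-7

Row minima: I → -7, II → -11; maximin = -7.
Column maxima: E → 9, W → -7; minimax = -7.
Since maximin = minimax = -7, there is a saddle point and the value is -7.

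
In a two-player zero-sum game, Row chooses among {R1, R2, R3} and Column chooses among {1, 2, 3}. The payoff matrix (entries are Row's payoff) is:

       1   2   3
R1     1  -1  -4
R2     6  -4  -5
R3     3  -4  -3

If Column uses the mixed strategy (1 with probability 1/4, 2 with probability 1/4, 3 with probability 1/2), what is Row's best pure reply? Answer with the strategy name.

Expected payoff of R1: (1/4)·1 + (1/4)·(-1) + (1/2)·(-4) = -2.
Expected payoff of R2: (1/4)·6 + (1/4)·(-4) + (1/2)·(-5) = -2.
Expected payoff of R3: (1/4)·3 + (1/4)·(-4) + (1/2)·(-3) = -7/4.
The largest is -7/4, so Row's best response is R3.

R3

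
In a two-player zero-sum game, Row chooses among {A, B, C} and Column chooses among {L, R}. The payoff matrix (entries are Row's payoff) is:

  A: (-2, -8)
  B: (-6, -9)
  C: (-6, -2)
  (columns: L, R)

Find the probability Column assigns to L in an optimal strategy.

3/5

Row minima: A → -8, B → -9, C → -6; maximin = -6.
Column maxima: L → -2, R → -2; minimax = -2.
-6 ≠ -2, so there is no saddle point; optimal play is mixed.
B is strictly dominated by A, so Row never plays it.
On the remaining 2×2 (A, C vs L, R):
Let Row play A with probability p. Expected payoff against L: (-2)p + (-6)(1−p) = 4p − 6; against R: (-8)p + (-2)(1−p) = −6p − 2.
Setting these equal: 4p − 6 = −6p − 2 ⇒ 10p = 4 ⇒ p = 2/5, and the value is (4)·(2/5) − 6 = -22/5.
For Column: with q = P(L), equating A's and C's payoffs gives 6q − 8 = −4q − 2 ⇒ q = 3/5.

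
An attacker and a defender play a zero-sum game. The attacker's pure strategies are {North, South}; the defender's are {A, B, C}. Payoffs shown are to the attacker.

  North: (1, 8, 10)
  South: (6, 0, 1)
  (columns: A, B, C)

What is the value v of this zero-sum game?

Row minima: North → 1, South → 0; maximin = 1.
Column maxima: A → 6, B → 8, C → 10; minimax = 6.
1 ≠ 6, so there is no saddle point; optimal play is mixed.
C is strictly dominated by B (it gives the attacker strictly more in every row), so the defender never plays it.
On the remaining 2×2 (North, South vs A, B):
Let the attacker play North with probability p. Expected payoff against A: 1p + 6(1−p) = −5p + 6; against B: 8p + 0(1−p) = 8p.
Setting these equal: −5p + 6 = 8p ⇒ −13p = -6 ⇒ p = 6/13, and the value is (-5)·(6/13) + 6 = 48/13.
For the defender: with q = P(A), equating North's and South's payoffs gives −7q + 8 = 6q ⇒ q = 8/13.

48/13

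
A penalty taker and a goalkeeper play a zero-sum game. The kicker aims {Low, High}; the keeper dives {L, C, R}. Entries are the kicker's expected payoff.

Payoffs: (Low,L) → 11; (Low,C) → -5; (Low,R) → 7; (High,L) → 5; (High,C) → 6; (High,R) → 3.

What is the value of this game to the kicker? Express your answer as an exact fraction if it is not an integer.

Row minima: Low → -5, High → 3; maximin = 3.
Column maxima: L → 11, C → 6, R → 7; minimax = 6.
3 ≠ 6, so there is no saddle point; optimal play is mixed.
L is strictly dominated by R (it gives the kicker strictly more in every row), so the keeper never plays it.
On the remaining 2×2 (Low, High vs C, R):
Let the kicker play Low with probability p. Expected payoff against C: (-5)p + 6(1−p) = −11p + 6; against R: 7p + 3(1−p) = 4p + 3.
Setting these equal: −11p + 6 = 4p + 3 ⇒ −15p = -3 ⇒ p = 1/5, and the value is (-11)·(1/5) + 6 = 19/5.
For the keeper: with q = P(C), equating Low's and High's payoffs gives −12q + 7 = 3q + 3 ⇒ q = 4/15.

19/5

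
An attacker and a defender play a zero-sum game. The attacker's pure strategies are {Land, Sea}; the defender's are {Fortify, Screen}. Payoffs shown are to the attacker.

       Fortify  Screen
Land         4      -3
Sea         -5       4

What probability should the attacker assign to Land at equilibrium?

Row minima: Land → -3, Sea → -5; maximin = -3.
Column maxima: Fortify → 4, Screen → 4; minimax = 4.
-3 ≠ 4, so there is no saddle point; optimal play is mixed.
Let the attacker play Land with probability p. Expected payoff against Fortify: 4p + (-5)(1−p) = 9p − 5; against Screen: (-3)p + 4(1−p) = −7p + 4.
Setting these equal: 9p − 5 = −7p + 4 ⇒ 16p = 9 ⇒ p = 9/16, and the value is (9)·(9/16) − 5 = 1/16.
For the defender: with q = P(Fortify), equating Land's and Sea's payoffs gives 7q − 3 = −9q + 4 ⇒ q = 7/16.

9/16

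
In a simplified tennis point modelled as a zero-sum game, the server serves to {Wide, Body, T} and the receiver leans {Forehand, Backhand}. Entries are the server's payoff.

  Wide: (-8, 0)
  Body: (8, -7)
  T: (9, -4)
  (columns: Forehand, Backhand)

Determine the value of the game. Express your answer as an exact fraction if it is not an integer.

Row minima: Wide → -8, Body → -7, T → -4; maximin = -4.
Column maxima: Forehand → 9, Backhand → 0; minimax = 0.
-4 ≠ 0, so there is no saddle point; optimal play is mixed.
Body is strictly dominated by T, so the server never plays it.
On the remaining 2×2 (Wide, T vs Forehand, Backhand):
Let the server play Wide with probability p. Expected payoff against Forehand: (-8)p + 9(1−p) = −17p + 9; against Backhand: 0p + (-4)(1−p) = 4p − 4.
Setting these equal: −17p + 9 = 4p − 4 ⇒ −21p = -13 ⇒ p = 13/21, and the value is (-17)·(13/21) + 9 = -32/21.
For the receiver: with q = P(Forehand), equating Wide's and T's payoffs gives −8q = 13q − 4 ⇒ q = 4/21.

-32/21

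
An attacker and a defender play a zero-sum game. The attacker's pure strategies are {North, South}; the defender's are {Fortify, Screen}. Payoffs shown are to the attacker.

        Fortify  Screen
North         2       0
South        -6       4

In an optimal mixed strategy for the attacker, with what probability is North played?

Row minima: North → 0, South → -6; maximin = 0.
Column maxima: Fortify → 2, Screen → 4; minimax = 2.
0 ≠ 2, so there is no saddle point; optimal play is mixed.
Let the attacker play North with probability p. Expected payoff against Fortify: 2p + (-6)(1−p) = 8p − 6; against Screen: 0p + 4(1−p) = −4p + 4.
Setting these equal: 8p − 6 = −4p + 4 ⇒ 12p = 10 ⇒ p = 5/6, and the value is (8)·(5/6) − 6 = 2/3.
For the defender: with q = P(Fortify), equating North's and South's payoffs gives 2q = −10q + 4 ⇒ q = 1/3.

5/6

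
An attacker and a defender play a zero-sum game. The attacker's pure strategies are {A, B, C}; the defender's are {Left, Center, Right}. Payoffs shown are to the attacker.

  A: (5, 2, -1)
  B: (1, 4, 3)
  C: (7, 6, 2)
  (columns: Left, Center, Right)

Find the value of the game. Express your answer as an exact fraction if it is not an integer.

19/7

Row minima: A → -1, B → 1, C → 2; maximin = 2.
Column maxima: Left → 7, Center → 6, Right → 3; minimax = 3.
2 ≠ 3, so there is no saddle point; optimal play is mixed.
A is strictly dominated by C, so the attacker never plays it.
Center is strictly dominated by Right (it gives the attacker strictly more in every row), so the defender never plays it.
On the remaining 2×2 (B, C vs Left, Right):
Let the attacker play B with probability p. Expected payoff against Left: 1p + 7(1−p) = −6p + 7; against Right: 3p + 2(1−p) = p + 2.
Setting these equal: −6p + 7 = p + 2 ⇒ −7p = -5 ⇒ p = 5/7, and the value is (-6)·(5/7) + 7 = 19/7.
For the defender: with q = P(Left), equating B's and C's payoffs gives −2q + 3 = 5q + 2 ⇒ q = 1/7.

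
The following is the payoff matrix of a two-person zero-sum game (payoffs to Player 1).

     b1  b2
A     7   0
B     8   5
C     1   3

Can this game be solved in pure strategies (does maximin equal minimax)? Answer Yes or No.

Row minima: A → 0, B → 5, C → 1; maximin = 5.
Column maxima: b1 → 8, b2 → 5; minimax = 5.
maximin = minimax = 5, so a saddle point exists.

Yes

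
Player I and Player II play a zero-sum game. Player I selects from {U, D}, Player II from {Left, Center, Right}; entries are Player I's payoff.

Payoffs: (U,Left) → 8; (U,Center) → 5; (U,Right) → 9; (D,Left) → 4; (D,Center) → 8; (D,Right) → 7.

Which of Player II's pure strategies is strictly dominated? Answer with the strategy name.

Left holds Player I's payoff strictly below Right in every row: 8 < 9, 4 < 7.
So Right is strictly dominated for Player II.

Right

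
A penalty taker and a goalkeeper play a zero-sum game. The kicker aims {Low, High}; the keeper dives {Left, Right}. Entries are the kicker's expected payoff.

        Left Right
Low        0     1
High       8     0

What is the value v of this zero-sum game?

8/9

Row minima: Low → 0, High → 0; maximin = 0.
Column maxima: Left → 8, Right → 1; minimax = 1.
0 ≠ 1, so there is no saddle point; optimal play is mixed.
Let the kicker play Low with probability p. Expected payoff against Left: 0p + 8(1−p) = −8p + 8; against Right: 1p + 0(1−p) = p.
Setting these equal: −8p + 8 = p ⇒ −9p = -8 ⇒ p = 8/9, and the value is (-8)·(8/9) + 8 = 8/9.
For the keeper: with q = P(Left), equating Low's and High's payoffs gives −q + 1 = 8q ⇒ q = 1/9.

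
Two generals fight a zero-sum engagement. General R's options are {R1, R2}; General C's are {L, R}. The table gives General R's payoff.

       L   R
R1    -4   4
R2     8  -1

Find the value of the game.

Row minima: R1 → -4, R2 → -1; maximin = -1.
Column maxima: L → 8, R → 4; minimax = 4.
-1 ≠ 4, so there is no saddle point; optimal play is mixed.
Let General R play R1 with probability p. Expected payoff against L: (-4)p + 8(1−p) = −12p + 8; against R: 4p + (-1)(1−p) = 5p − 1.
Setting these equal: −12p + 8 = 5p − 1 ⇒ −17p = -9 ⇒ p = 9/17, and the value is (-12)·(9/17) + 8 = 28/17.
For General C: with q = P(L), equating R1's and R2's payoffs gives −8q + 4 = 9q − 1 ⇒ q = 5/17.

28/17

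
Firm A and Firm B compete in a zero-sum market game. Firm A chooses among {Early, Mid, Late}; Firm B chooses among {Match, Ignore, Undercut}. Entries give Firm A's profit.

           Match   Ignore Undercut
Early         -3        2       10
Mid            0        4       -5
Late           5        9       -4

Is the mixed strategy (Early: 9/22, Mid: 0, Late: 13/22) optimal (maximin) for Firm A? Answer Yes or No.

Against Match this mix gives (9/22)·(-3) + (13/22)·5 = 19/11.
Against Ignore this mix gives (9/22)·2 + (13/22)·9 = 135/22.
Against Undercut this mix gives (9/22)·10 + (13/22)·(-4) = 19/11.
All of Firm B's active replies (Match, Undercut) yield 19/11, and no column does worse for Firm A. The mix makes Firm B indifferent and guarantees 19/11, so it is optimal.

Yes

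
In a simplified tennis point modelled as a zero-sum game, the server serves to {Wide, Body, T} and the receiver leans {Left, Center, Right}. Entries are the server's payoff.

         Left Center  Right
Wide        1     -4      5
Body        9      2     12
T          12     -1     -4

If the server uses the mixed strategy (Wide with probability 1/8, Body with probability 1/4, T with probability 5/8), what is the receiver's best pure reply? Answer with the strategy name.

If the receiver plays Left, the server's expected payoff is (1/8)·1 + (1/4)·9 + (5/8)·12 = 79/8.
If the receiver plays Center, the server's expected payoff is (1/8)·(-4) + (1/4)·2 + (5/8)·(-1) = -5/8.
If the receiver plays Right, the server's expected payoff is (1/8)·5 + (1/4)·12 + (5/8)·(-4) = 9/8.
The receiver minimizes the server's payoff; the smallest is -5/8, so the best response is Center.

Center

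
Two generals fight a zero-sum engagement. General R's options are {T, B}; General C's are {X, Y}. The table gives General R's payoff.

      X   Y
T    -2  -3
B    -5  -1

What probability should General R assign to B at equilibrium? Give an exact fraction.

1/5

Row minima: T → -3, B → -5; maximin = -3.
Column maxima: X → -2, Y → -1; minimax = -2.
-3 ≠ -2, so there is no saddle point; optimal play is mixed.
Let General R play T with probability p. Expected payoff against X: (-2)p + (-5)(1−p) = 3p − 5; against Y: (-3)p + (-1)(1−p) = −2p − 1.
Setting these equal: 3p − 5 = −2p − 1 ⇒ 5p = 4 ⇒ p = 4/5, and the value is (3)·(4/5) − 5 = -13/5.
For General C: with q = P(X), equating T's and B's payoffs gives q − 3 = −4q − 1 ⇒ q = 2/5.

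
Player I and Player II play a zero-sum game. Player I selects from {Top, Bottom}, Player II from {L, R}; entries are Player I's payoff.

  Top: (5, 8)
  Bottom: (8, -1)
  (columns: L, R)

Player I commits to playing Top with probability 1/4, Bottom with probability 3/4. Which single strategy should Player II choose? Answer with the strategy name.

R

If Player II plays L, Player I's expected payoff is (1/4)·5 + (3/4)·8 = 29/4.
If Player II plays R, Player I's expected payoff is (1/4)·8 + (3/4)·(-1) = 5/4.
Player II minimizes Player I's payoff; the smallest is 5/4, so the best response is R.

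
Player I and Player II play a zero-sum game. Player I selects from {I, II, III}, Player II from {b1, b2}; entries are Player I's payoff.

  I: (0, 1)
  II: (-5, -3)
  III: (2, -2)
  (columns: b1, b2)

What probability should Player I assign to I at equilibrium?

4/5

Row minima: I → 0, II → -5, III → -2; maximin = 0.
Column maxima: b1 → 2, b2 → 1; minimax = 1.
0 ≠ 1, so there is no saddle point; optimal play is mixed.
II is strictly dominated by I, so Player I never plays it.
On the remaining 2×2 (I, III vs b1, b2):
Let Player I play I with probability p. Expected payoff against b1: 0p + 2(1−p) = −2p + 2; against b2: 1p + (-2)(1−p) = 3p − 2.
Setting these equal: −2p + 2 = 3p − 2 ⇒ −5p = -4 ⇒ p = 4/5, and the value is (-2)·(4/5) + 2 = 2/5.
For Player II: with q = P(b1), equating I's and III's payoffs gives −q + 1 = 4q − 2 ⇒ q = 3/5.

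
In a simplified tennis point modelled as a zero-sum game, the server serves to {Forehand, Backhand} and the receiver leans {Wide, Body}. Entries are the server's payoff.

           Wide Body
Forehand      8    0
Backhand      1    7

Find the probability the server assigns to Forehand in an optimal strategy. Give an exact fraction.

Row minima: Forehand → 0, Backhand → 1; maximin = 1.
Column maxima: Wide → 8, Body → 7; minimax = 7.
1 ≠ 7, so there is no saddle point; optimal play is mixed.
Let the server play Forehand with probability p. Expected payoff against Wide: 8p + 1(1−p) = 7p + 1; against Body: 0p + 7(1−p) = −7p + 7.
Setting these equal: 7p + 1 = −7p + 7 ⇒ 14p = 6 ⇒ p = 3/7, and the value is (7)·(3/7) + 1 = 4.
For the receiver: with q = P(Wide), equating Forehand's and Backhand's payoffs gives 8q = −6q + 7 ⇒ q = 1/2.

3/7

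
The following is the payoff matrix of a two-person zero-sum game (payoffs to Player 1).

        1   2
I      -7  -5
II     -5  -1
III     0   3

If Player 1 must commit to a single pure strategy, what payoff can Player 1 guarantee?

Row minima: I → -7, II → -5, III → 0.
The best of these is 0.

0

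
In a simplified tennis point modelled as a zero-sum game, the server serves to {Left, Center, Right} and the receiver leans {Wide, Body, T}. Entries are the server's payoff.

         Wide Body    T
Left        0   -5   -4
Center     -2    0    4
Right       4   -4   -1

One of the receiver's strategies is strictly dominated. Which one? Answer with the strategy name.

T

Body holds the server's payoff strictly below T in every row: -5 < -4, 0 < 4, -4 < -1.
So T is strictly dominated for the receiver.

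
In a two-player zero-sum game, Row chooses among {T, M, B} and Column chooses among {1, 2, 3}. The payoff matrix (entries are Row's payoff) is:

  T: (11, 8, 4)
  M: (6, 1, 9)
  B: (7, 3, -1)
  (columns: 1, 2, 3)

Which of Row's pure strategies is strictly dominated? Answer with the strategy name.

T gives a strictly higher payoff than B against every column: 11 > 7, 8 > 3, 4 > -1.
So B is strictly dominated and Row never plays it.

B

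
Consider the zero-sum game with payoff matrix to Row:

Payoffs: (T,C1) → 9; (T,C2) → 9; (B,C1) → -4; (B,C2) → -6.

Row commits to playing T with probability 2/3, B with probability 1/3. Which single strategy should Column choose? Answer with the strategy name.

If Column plays C1, Row's expected payoff is (2/3)·9 + (1/3)·(-4) = 14/3.
If Column plays C2, Row's expected payoff is (2/3)·9 + (1/3)·(-6) = 4.
Column minimizes Row's payoff; the smallest is 4, so the best response is C2.

C2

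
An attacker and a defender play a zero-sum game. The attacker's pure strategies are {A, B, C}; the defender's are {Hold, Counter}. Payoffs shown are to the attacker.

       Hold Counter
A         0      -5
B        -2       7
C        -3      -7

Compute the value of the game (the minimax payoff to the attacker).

-5/7

Row minima: A → -5, B → -2, C → -7; maximin = -2.
Column maxima: Hold → 0, Counter → 7; minimax = 0.
-2 ≠ 0, so there is no saddle point; optimal play is mixed.
C is strictly dominated by A, so the attacker never plays it.
On the remaining 2×2 (A, B vs Hold, Counter):
Let the attacker play A with probability p. Expected payoff against Hold: 0p + (-2)(1−p) = 2p − 2; against Counter: (-5)p + 7(1−p) = −12p + 7.
Setting these equal: 2p − 2 = −12p + 7 ⇒ 14p = 9 ⇒ p = 9/14, and the value is (2)·(9/14) − 2 = -5/7.
For the defender: with q = P(Hold), equating A's and B's payoffs gives 5q − 5 = −9q + 7 ⇒ q = 6/7.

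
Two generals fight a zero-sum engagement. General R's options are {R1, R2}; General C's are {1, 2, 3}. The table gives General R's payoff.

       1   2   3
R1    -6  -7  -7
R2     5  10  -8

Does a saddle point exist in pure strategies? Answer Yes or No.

Row minima: R1 → -7, R2 → -8; maximin = -7.
Column maxima: 1 → 5, 2 → 10, 3 → -7; minimax = -7.
maximin = minimax = -7, so a saddle point exists.

Yes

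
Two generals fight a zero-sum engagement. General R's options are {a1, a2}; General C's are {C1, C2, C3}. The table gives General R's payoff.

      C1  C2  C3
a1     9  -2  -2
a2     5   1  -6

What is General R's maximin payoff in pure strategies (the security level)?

-2

Row minima: a1 → -2, a2 → -6.
The best of these is -2.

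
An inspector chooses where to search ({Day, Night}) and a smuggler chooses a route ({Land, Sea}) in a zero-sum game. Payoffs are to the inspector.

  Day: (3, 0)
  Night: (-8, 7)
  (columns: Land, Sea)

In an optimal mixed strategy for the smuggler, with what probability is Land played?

7/18

Row minima: Day → 0, Night → -8; maximin = 0.
Column maxima: Land → 3, Sea → 7; minimax = 3.
0 ≠ 3, so there is no saddle point; optimal play is mixed.
Let the inspector play Day with probability p. Expected payoff against Land: 3p + (-8)(1−p) = 11p − 8; against Sea: 0p + 7(1−p) = −7p + 7.
Setting these equal: 11p − 8 = −7p + 7 ⇒ 18p = 15 ⇒ p = 5/6, and the value is (11)·(5/6) − 8 = 7/6.
For the smuggler: with q = P(Land), equating Day's and Night's payoffs gives 3q = −15q + 7 ⇒ q = 7/18.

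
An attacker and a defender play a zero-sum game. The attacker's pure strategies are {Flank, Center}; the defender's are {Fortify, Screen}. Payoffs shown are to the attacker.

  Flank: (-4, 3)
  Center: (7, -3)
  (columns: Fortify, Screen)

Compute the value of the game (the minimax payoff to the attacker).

Row minima: Flank → -4, Center → -3; maximin = -3.
Column maxima: Fortify → 7, Screen → 3; minimax = 3.
-3 ≠ 3, so there is no saddle point; optimal play is mixed.
Let the attacker play Flank with probability p. Expected payoff against Fortify: (-4)p + 7(1−p) = −11p + 7; against Screen: 3p + (-3)(1−p) = 6p − 3.
Setting these equal: −11p + 7 = 6p − 3 ⇒ −17p = -10 ⇒ p = 10/17, and the value is (-11)·(10/17) + 7 = 9/17.
For the defender: with q = P(Fortify), equating Flank's and Center's payoffs gives −7q + 3 = 10q − 3 ⇒ q = 6/17.

9/17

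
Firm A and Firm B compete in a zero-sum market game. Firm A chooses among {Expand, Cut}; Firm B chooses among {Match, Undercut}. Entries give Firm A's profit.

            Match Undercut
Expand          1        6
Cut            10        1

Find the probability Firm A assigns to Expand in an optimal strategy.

Row minima: Expand → 1, Cut → 1; maximin = 1.
Column maxima: Match → 10, Undercut → 6; minimax = 6.
1 ≠ 6, so there is no saddle point; optimal play is mixed.
Let Firm A play Expand with probability p. Expected payoff against Match: 1p + 10(1−p) = −9p + 10; against Undercut: 6p + 1(1−p) = 5p + 1.
Setting these equal: −9p + 10 = 5p + 1 ⇒ −14p = -9 ⇒ p = 9/14, and the value is (-9)·(9/14) + 10 = 59/14.
For Firm B: with q = P(Match), equating Expand's and Cut's payoffs gives −5q + 6 = 9q + 1 ⇒ q = 5/14.

9/14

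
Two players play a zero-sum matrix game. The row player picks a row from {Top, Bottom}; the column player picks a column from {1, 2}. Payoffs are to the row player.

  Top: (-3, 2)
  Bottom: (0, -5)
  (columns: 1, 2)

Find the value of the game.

-3/2

Row minima: Top → -3, Bottom → -5; maximin = -3.
Column maxima: 1 → 0, 2 → 2; minimax = 0.
-3 ≠ 0, so there is no saddle point; optimal play is mixed.
Let the row player play Top with probability p. Expected payoff against 1: (-3)p + 0(1−p) = −3p; against 2: 2p + (-5)(1−p) = 7p − 5.
Setting these equal: −3p = 7p − 5 ⇒ −10p = -5 ⇒ p = 1/2, and the value is (-3)·(1/2) = -3/2.
For the column player: with q = P(1), equating Top's and Bottom's payoffs gives −5q + 2 = 5q − 5 ⇒ q = 7/10.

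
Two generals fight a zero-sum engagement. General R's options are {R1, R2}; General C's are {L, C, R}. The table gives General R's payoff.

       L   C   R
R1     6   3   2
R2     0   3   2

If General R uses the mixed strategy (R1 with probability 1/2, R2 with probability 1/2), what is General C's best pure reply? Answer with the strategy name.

If General C plays L, General R's expected payoff is (1/2)·6 + (1/2)·0 = 3.
If General C plays C, General R's expected payoff is (1/2)·3 + (1/2)·3 = 3.
If General C plays R, General R's expected payoff is (1/2)·2 + (1/2)·2 = 2.
General C minimizes General R's payoff; the smallest is 2, so the best response is R.

R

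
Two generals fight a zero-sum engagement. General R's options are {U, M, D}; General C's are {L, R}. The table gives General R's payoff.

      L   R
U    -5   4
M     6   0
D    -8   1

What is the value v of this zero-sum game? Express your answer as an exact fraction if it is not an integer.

8/5

Row minima: U → -5, M → 0, D → -8; maximin = 0.
Column maxima: L → 6, R → 4; minimax = 4.
0 ≠ 4, so there is no saddle point; optimal play is mixed.
D is strictly dominated by U, so General R never plays it.
On the remaining 2×2 (U, M vs L, R):
Let General R play U with probability p. Expected payoff against L: (-5)p + 6(1−p) = −11p + 6; against R: 4p + 0(1−p) = 4p.
Setting these equal: −11p + 6 = 4p ⇒ −15p = -6 ⇒ p = 2/5, and the value is (-11)·(2/5) + 6 = 8/5.
For General C: with q = P(L), equating U's and M's payoffs gives −9q + 4 = 6q ⇒ q = 4/15.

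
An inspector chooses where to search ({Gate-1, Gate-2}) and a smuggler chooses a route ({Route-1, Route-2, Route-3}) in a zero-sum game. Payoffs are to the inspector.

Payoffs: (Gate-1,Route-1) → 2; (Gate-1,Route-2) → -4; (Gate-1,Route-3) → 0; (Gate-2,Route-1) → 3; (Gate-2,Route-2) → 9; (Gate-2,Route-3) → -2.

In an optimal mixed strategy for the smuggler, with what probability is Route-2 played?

2/15

Row minima: Gate-1 → -4, Gate-2 → -2; maximin = -2.
Column maxima: Route-1 → 3, Route-2 → 9, Route-3 → 0; minimax = 0.
-2 ≠ 0, so there is no saddle point; optimal play is mixed.
Route-1 is strictly dominated by Route-3 (it gives the inspector strictly more in every row), so the smuggler never plays it.
On the remaining 2×2 (Gate-1, Gate-2 vs Route-2, Route-3):
Let the inspector play Gate-1 with probability p. Expected payoff against Route-2: (-4)p + 9(1−p) = −13p + 9; against Route-3: 0p + (-2)(1−p) = 2p − 2.
Setting these equal: −13p + 9 = 2p − 2 ⇒ −15p = -11 ⇒ p = 11/15, and the value is (-13)·(11/15) + 9 = -8/15.
For the smuggler: with q = P(Route-2), equating Gate-1's and Gate-2's payoffs gives −4q = 11q − 2 ⇒ q = 2/15.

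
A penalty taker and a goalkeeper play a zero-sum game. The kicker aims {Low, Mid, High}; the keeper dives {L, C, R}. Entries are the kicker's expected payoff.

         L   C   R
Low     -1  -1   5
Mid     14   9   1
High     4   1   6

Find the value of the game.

53/13

Row minima: Low → -1, Mid → 1, High → 1; maximin = 1.
Column maxima: L → 14, C → 9, R → 6; minimax = 6.
1 ≠ 6, so there is no saddle point; optimal play is mixed.
Low is strictly dominated by High, so the kicker never plays it.
With Low eliminated, L is strictly dominated by C (it gives the kicker strictly more in every remaining row), so the keeper never plays it.
On the remaining 2×2 (Mid, High vs C, R):
Let the kicker play Mid with probability p. Expected payoff against C: 9p + 1(1−p) = 8p + 1; against R: 1p + 6(1−p) = −5p + 6.
Setting these equal: 8p + 1 = −5p + 6 ⇒ 13p = 5 ⇒ p = 5/13, and the value is (8)·(5/13) + 1 = 53/13.
For the keeper: with q = P(C), equating Mid's and High's payoffs gives 8q + 1 = −5q + 6 ⇒ q = 5/13.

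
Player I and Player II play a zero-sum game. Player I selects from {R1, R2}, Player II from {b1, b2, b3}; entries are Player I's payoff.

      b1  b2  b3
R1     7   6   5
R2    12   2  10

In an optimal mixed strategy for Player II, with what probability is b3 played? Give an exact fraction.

Row minima: R1 → 5, R2 → 2; maximin = 5.
Column maxima: b1 → 12, b2 → 6, b3 → 10; minimax = 6.
5 ≠ 6, so there is no saddle point; optimal play is mixed.
b1 is strictly dominated by b2 (it gives Player I strictly more in every row), so Player II never plays it.
On the remaining 2×2 (R1, R2 vs b2, b3):
Let Player I play R1 with probability p. Expected payoff against b2: 6p + 2(1−p) = 4p + 2; against b3: 5p + 10(1−p) = −5p + 10.
Setting these equal: 4p + 2 = −5p + 10 ⇒ 9p = 8 ⇒ p = 8/9, and the value is (4)·(8/9) + 2 = 50/9.
For Player II: with q = P(b2), equating R1's and R2's payoffs gives q + 5 = −8q + 10 ⇒ q = 5/9.

4/9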